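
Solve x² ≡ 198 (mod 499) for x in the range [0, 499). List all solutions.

157, 342

Since 499 ≡ 3 (mod 4), a square root of 198 is 198^((499+1)/4) = 198^125 mod 499.
Repeated squaring: 198^2≡282, 198^4≡183, 198^8≡56, 198^16≡142, 198^32≡204, 198^64≡199 (mod 499).
198^125 = 198^(64+32+16+8+4+1) ≡ 342 (mod 499).
Check: 342² = 116964 ≡ 198 (mod 499). The two roots are 157 and 342.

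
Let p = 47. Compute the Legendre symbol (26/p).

Euler's criterion: (26/47) ≡ 26^23 (mod 47).
26^2 ≡ 18 (mod 47)
26^4 ≡ 42 (mod 47)
26^8 ≡ 25 (mod 47)
26^16 ≡ 14 (mod 47)
26^23 = 26^(16+4+2+1) ≡ 46 (mod 47).
Result is 46 ≡ −1, so (26/47) = −1.

-1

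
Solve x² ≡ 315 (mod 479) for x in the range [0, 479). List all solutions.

Since 479 ≡ 3 (mod 4), a square root of 315 is 315^((479+1)/4) = 315^120 mod 479.
Repeated squaring: 315^2≡72, 315^4≡394, 315^8≡40, 315^16≡163, 315^32≡224, 315^64≡360 (mod 479).
315^120 = 315^(64+32+16+8) ≡ 366 (mod 479).
Check: 366² = 133956 ≡ 315 (mod 479). The two roots are 113 and 366.

113, 366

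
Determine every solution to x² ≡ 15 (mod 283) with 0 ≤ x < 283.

Since 283 ≡ 3 (mod 4), a square root of 15 is 15^((283+1)/4) = 15^71 mod 283.
Repeated squaring: 15^2≡225, 15^4≡251, 15^8≡175, 15^16≡61, 15^32≡42, 15^64≡66 (mod 283).
15^71 = 15^(64+4+2+1) ≡ 204 (mod 283).
Check: 204² = 41616 ≡ 15 (mod 283). The two roots are 79 and 204.

79, 204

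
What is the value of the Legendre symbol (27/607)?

Euler's criterion: (27/607) ≡ 27^303 (mod 607).
27^2 ≡ 122 (mod 607)
27^4 ≡ 316 (mod 607)
27^8 ≡ 308 (mod 607)
27^16 ≡ 172 (mod 607)
27^32 ≡ 448 (mod 607)
27^64 ≡ 394 (mod 607)
27^128 ≡ 451 (mod 607)
27^256 ≡ 56 (mod 607)
27^303 = 27^(256+32+8+4+2+1) ≡ 606 (mod 607).
Result is 606 ≡ −1, so (27/607) = −1.

-1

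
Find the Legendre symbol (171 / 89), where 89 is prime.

Euler's criterion: (171/89) ≡ 82^44 (mod 89).
82^2 ≡ 49 (mod 89)
82^4 ≡ 87 (mod 89)
82^8 ≡ 4 (mod 89)
82^16 ≡ 16 (mod 89)
82^32 ≡ 78 (mod 89)
82^44 = 82^(32+8+4) ≡ 88 (mod 89).
Result is 88 ≡ −1, so (171/89) = −1.

-1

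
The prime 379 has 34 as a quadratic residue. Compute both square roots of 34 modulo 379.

105, 274

Since 379 ≡ 3 (mod 4), a square root of 34 is 34^((379+1)/4) = 34^95 mod 379.
Repeated squaring: 34^2≡19, 34^4≡361, 34^8≡324, 34^16≡372, 34^32≡49, 34^64≡127 (mod 379).
34^95 = 34^(64+16+8+4+2+1) ≡ 105 (mod 379).
Check: 105² = 11025 ≡ 34 (mod 379). The two roots are 105 and 274.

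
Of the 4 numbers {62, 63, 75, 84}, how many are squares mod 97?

2

(62/97) = +1 → QR.
(63/97) = -1 → non-residue.
(75/97) = +1 → QR.
(84/97) = -1 → non-residue.
Total quadratic residues among the 4: 2.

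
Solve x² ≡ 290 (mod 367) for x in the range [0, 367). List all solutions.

Since 367 ≡ 3 (mod 4), a square root of 290 is 290^((367+1)/4) = 290^92 mod 367.
Repeated squaring: 290^2≡57, 290^4≡313, 290^8≡347, 290^16≡33, 290^32≡355, 290^64≡144 (mod 367).
290^92 = 290^(64+16+8+4) ≡ 32 (mod 367).
Check: 32² = 1024 ≡ 290 (mod 367). The two roots are 32 and 335.

32, 335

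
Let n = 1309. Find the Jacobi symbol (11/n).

0

Reciprocity: 11 ≡ 3 and 1309 ≡ 1 (mod 4), so (11/1309) = +(1309/11).
Reduce top mod 11: now compute (0/11).
Top reduces to 0: gcd > 1, so the symbol is 0.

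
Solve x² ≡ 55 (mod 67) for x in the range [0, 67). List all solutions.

16, 51

Since 67 ≡ 3 (mod 4), a square root of 55 is 55^((67+1)/4) = 55^17 mod 67.
Repeated squaring: 55^2≡10, 55^4≡33, 55^8≡17, 55^16≡21 (mod 67).
55^17 = 55^(16+1) ≡ 16 (mod 67).
Check: 16² = 256 ≡ 55 (mod 67). The two roots are 16 and 51.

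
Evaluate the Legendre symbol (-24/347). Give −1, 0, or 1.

1

Euler's criterion: (-24/347) ≡ 323^173 (mod 347).
323^2 ≡ 229 (mod 347)
323^4 ≡ 44 (mod 347)
323^8 ≡ 201 (mod 347)
323^16 ≡ 149 (mod 347)
323^32 ≡ 340 (mod 347)
323^64 ≡ 49 (mod 347)
323^128 ≡ 319 (mod 347)
323^173 = 323^(128+32+8+4+1) ≡ 1 (mod 347).
Result is 1, so (-24/347) = 1.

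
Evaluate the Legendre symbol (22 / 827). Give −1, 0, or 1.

Pull out 2: since 827 ≡ 3 (mod 8), (2/827) = -1.
Reciprocity: 11 ≡ 3 and 827 ≡ 3 (mod 4), so (11/827) = −(827/11).
Reduce top mod 11: now compute (2/11).
Pull out 2: since 11 ≡ 3 (mod 8), (2/11) = -1.
Reached (1/11) = 1. Collecting the sign flips along the way, the symbol is -1.

-1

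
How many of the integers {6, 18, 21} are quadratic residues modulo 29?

(6/29) = +1 → QR.
(18/29) = -1 → non-residue.
(21/29) = -1 → non-residue.
Total quadratic residues among the 3: 1.

1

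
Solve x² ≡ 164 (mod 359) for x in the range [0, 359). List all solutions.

40, 319

Since 359 ≡ 3 (mod 4), a square root of 164 is 164^((359+1)/4) = 164^90 mod 359.
Repeated squaring: 164^2≡330, 164^4≡123, 164^8≡51, 164^16≡88, 164^32≡205, 164^64≡22 (mod 359).
164^90 = 164^(64+16+8+2) ≡ 40 (mod 359).
Check: 40² = 1600 ≡ 164 (mod 359). The two roots are 40 and 319.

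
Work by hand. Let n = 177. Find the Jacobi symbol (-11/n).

1

First reduce: -11 ≡ 166 (mod 177).
Pull out 2: since 177 ≡ 1 (mod 8), (2/177) = +1.
Reciprocity: 83 ≡ 3 and 177 ≡ 1 (mod 4), so (83/177) = +(177/83).
Reduce top mod 83: now compute (11/83).
Reciprocity: 11 ≡ 3 and 83 ≡ 3 (mod 4), so (11/83) = −(83/11).
Reduce top mod 11: now compute (6/11).
Pull out 2: since 11 ≡ 3 (mod 8), (2/11) = -1.
Reciprocity: 3 ≡ 3 and 11 ≡ 3 (mod 4), so (3/11) = −(11/3).
Reduce top mod 3: now compute (2/3).
Pull out 2: since 3 ≡ 3 (mod 8), (2/3) = -1.
Reached (1/3) = 1. Collecting the sign flips along the way, the symbol is +1.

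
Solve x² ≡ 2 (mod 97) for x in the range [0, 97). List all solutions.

97 ≡ 1 (mod 4), so we find a root by search.
Trying successive values, 14² = 196 ≡ 2 (mod 97). The other root is 97 − 14 = 83.

14, 83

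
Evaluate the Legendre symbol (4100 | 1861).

First reduce: 4100 ≡ 378 (mod 1861).
Pull out 2: since 1861 ≡ 5 (mod 8), (2/1861) = -1.
Reciprocity: 189 ≡ 1 and 1861 ≡ 1 (mod 4), so (189/1861) = +(1861/189).
Reduce top mod 189: now compute (160/189).
Pull out 2^5: since 189 ≡ 5 (mod 8), (2/189) = -1, so (2/189)^5 = -1.
Reciprocity: 5 ≡ 1 and 189 ≡ 1 (mod 4), so (5/189) = +(189/5).
Reduce top mod 5: now compute (4/5).
Pull out 2^2: since 5 ≡ 5 (mod 8), (2/5) = -1, so (2/5)^2 = +1.
Reached (1/5) = 1. Collecting the sign flips along the way, the symbol is +1.

1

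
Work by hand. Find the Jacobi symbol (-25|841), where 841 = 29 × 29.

First reduce: -25 ≡ 816 (mod 841).
Pull out 2^4: since 841 ≡ 1 (mod 8), (2/841) = +1, so (2/841)^4 = +1.
Reciprocity: 51 ≡ 3 and 841 ≡ 1 (mod 4), so (51/841) = +(841/51).
Reduce top mod 51: now compute (25/51).
Reciprocity: 25 ≡ 1 and 51 ≡ 3 (mod 4), so (25/51) = +(51/25).
Reduce top mod 25: now compute (1/25).
Reached (1/25) = 1. Collecting the sign flips along the way, the symbol is +1.

1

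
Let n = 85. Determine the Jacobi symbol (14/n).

-1

Pull out 2: since 85 ≡ 5 (mod 8), (2/85) = -1.
Reciprocity: 7 ≡ 3 and 85 ≡ 1 (mod 4), so (7/85) = +(85/7).
Reduce top mod 7: now compute (1/7).
Reached (1/7) = 1. Collecting the sign flips along the way, the symbol is -1.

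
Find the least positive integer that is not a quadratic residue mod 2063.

5

(2/2063) = +1, so 2 is a residue.
(3/2063) = +1, so 3 is a residue.
(4/2063) = +1, so 4 is a residue.
(5/2063) = −1, so 5 is the smallest positive non-residue mod 2063.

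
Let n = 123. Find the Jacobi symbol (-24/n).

0

First reduce: -24 ≡ 99 (mod 123).
Reciprocity: 99 ≡ 3 and 123 ≡ 3 (mod 4), so (99/123) = −(123/99).
Reduce top mod 99: now compute (24/99).
Pull out 2^3: since 99 ≡ 3 (mod 8), (2/99) = -1, so (2/99)^3 = -1.
Reciprocity: 3 ≡ 3 and 99 ≡ 3 (mod 4), so (3/99) = −(99/3).
Reduce top mod 3: now compute (0/3).
Top reduces to 0: gcd > 1, so the symbol is 0.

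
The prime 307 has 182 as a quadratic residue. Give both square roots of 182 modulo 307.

Since 307 ≡ 3 (mod 4), a square root of 182 is 182^((307+1)/4) = 182^77 mod 307.
Repeated squaring: 182^2≡275, 182^4≡103, 182^8≡171, 182^16≡76, 182^32≡250, 182^64≡179 (mod 307).
182^77 = 182^(64+8+4+1) ≡ 113 (mod 307).
Check: 113² = 12769 ≡ 182 (mod 307). The two roots are 113 and 194.

113, 194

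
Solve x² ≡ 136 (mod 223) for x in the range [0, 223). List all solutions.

Since 223 ≡ 3 (mod 4), a square root of 136 is 136^((223+1)/4) = 136^56 mod 223.
Repeated squaring: 136^2≡210, 136^4≡169, 136^8≡17, 136^16≡66, 136^32≡119 (mod 223).
136^56 = 136^(32+16+8) ≡ 164 (mod 223).
Check: 164² = 26896 ≡ 136 (mod 223). The two roots are 59 and 164.

59, 164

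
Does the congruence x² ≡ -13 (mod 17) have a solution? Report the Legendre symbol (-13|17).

1

Euler's criterion: (-13/17) ≡ 4^8 (mod 17).
4^2 ≡ 16 (mod 17)
4^4 ≡ 1 (mod 17)
4^8 ≡ 1 (mod 17)
4^8 = 4^(8) ≡ 1 (mod 17).
Result is 1, so (-13/17) = 1.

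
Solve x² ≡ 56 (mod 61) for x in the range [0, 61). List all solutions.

61 ≡ 1 (mod 4), so we find a root by search.
Trying successive values, 19² = 361 ≡ 56 (mod 61). The other root is 61 − 19 = 42.

19, 42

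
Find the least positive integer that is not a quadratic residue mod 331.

(2/331) = −1, so 2 is the smallest positive non-residue mod 331.

2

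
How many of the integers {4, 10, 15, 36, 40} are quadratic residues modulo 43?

(4/43) = +1 → QR.
(10/43) = +1 → QR.
(15/43) = +1 → QR.
(36/43) = +1 → QR.
(40/43) = +1 → QR.
Total quadratic residues among the 5: 5.

5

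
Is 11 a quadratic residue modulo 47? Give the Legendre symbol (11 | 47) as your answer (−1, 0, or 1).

-1

Reciprocity: 11 ≡ 3 and 47 ≡ 3 (mod 4), so (11/47) = −(47/11).
Reduce top mod 11: now compute (3/11).
Reciprocity: 3 ≡ 3 and 11 ≡ 3 (mod 4), so (3/11) = −(11/3).
Reduce top mod 3: now compute (2/3).
Pull out 2: since 3 ≡ 3 (mod 8), (2/3) = -1.
Reached (1/3) = 1. Collecting the sign flips along the way, the symbol is -1.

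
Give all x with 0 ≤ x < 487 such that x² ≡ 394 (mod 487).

Since 487 ≡ 3 (mod 4), a square root of 394 is 394^((487+1)/4) = 394^122 mod 487.
Repeated squaring: 394^2≡370, 394^4≡53, 394^8≡374, 394^16≡107, 394^32≡248, 394^64≡142 (mod 487).
394^122 = 394^(64+32+16+8+2) ≡ 260 (mod 487).
Check: 260² = 67600 ≡ 394 (mod 487). The two roots are 227 and 260.

227, 260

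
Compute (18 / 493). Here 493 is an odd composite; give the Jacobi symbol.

-1

Pull out 2: since 493 ≡ 5 (mod 8), (2/493) = -1.
Reciprocity: 9 ≡ 1 and 493 ≡ 1 (mod 4), so (9/493) = +(493/9).
Reduce top mod 9: now compute (7/9).
Reciprocity: 7 ≡ 3 and 9 ≡ 1 (mod 4), so (7/9) = +(9/7).
Reduce top mod 7: now compute (2/7).
Pull out 2: since 7 ≡ 7 (mod 8), (2/7) = +1.
Reached (1/7) = 1. Collecting the sign flips along the way, the symbol is -1.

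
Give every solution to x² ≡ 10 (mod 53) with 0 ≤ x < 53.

53 ≡ 1 (mod 4), so we find a root by search.
Trying successive values, 13² = 169 ≡ 10 (mod 53). The other root is 53 − 13 = 40.

13, 40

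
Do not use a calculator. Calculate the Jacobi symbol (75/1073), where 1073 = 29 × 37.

Reciprocity: 75 ≡ 3 and 1073 ≡ 1 (mod 4), so (75/1073) = +(1073/75).
Reduce top mod 75: now compute (23/75).
Reciprocity: 23 ≡ 3 and 75 ≡ 3 (mod 4), so (23/75) = −(75/23).
Reduce top mod 23: now compute (6/23).
Pull out 2: since 23 ≡ 7 (mod 8), (2/23) = +1.
Reciprocity: 3 ≡ 3 and 23 ≡ 3 (mod 4), so (3/23) = −(23/3).
Reduce top mod 3: now compute (2/3).
Pull out 2: since 3 ≡ 3 (mod 8), (2/3) = -1.
Reached (1/3) = 1. Collecting the sign flips along the way, the symbol is -1.

-1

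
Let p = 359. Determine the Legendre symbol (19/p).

Euler's criterion: (19/359) ≡ 19^179 (mod 359).
19^2 ≡ 2 (mod 359)
19^4 ≡ 4 (mod 359)
19^8 ≡ 16 (mod 359)
19^16 ≡ 256 (mod 359)
19^32 ≡ 198 (mod 359)
19^64 ≡ 73 (mod 359)
19^128 ≡ 303 (mod 359)
19^179 = 19^(128+32+16+2+1) ≡ 358 (mod 359).
Result is 358 ≡ −1, so (19/359) = −1.

-1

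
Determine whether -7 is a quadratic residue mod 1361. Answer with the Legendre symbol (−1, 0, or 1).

First reduce: -7 ≡ 1354 (mod 1361).
Pull out 2: since 1361 ≡ 1 (mod 8), (2/1361) = +1.
Reciprocity: 677 ≡ 1 and 1361 ≡ 1 (mod 4), so (677/1361) = +(1361/677).
Reduce top mod 677: now compute (7/677).
Reciprocity: 7 ≡ 3 and 677 ≡ 1 (mod 4), so (7/677) = +(677/7).
Reduce top mod 7: now compute (5/7).
Reciprocity: 5 ≡ 1 and 7 ≡ 3 (mod 4), so (5/7) = +(7/5).
Reduce top mod 5: now compute (2/5).
Pull out 2: since 5 ≡ 5 (mod 8), (2/5) = -1.
Reached (1/5) = 1. Collecting the sign flips along the way, the symbol is -1.

-1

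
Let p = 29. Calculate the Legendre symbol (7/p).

1

Reciprocity: 7 ≡ 3 and 29 ≡ 1 (mod 4), so (7/29) = +(29/7).
Reduce top mod 7: now compute (1/7).
Reached (1/7) = 1. Collecting the sign flips along the way, the symbol is +1.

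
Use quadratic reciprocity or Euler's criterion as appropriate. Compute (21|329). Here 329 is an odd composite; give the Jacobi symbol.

0

Reciprocity: 21 ≡ 1 and 329 ≡ 1 (mod 4), so (21/329) = +(329/21).
Reduce top mod 21: now compute (14/21).
Pull out 2: since 21 ≡ 5 (mod 8), (2/21) = -1.
Reciprocity: 7 ≡ 3 and 21 ≡ 1 (mod 4), so (7/21) = +(21/7).
Reduce top mod 7: now compute (0/7).
Top reduces to 0: gcd > 1, so the symbol is 0.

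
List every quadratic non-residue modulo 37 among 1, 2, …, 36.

Square k = 1,…,18 (k and 37−k give the same square):
1²=1, 2²=4, 3²=9, 4²=16, 5²=25, 6²=36, 7²≡12, 8²≡27, 9²≡7, 10²≡26, 11²≡10, 12²≡33, 13²≡21, 14²≡11, 15²≡3, 16²≡34, 17²≡30, 18²≡28 (mod 37).
The residues are {1, 3, 4, 7, 9, 10, 11, 12, 16, 21, 25, 26, 27, 28, 30, 33, 34, 36}; the non-residues are the remaining 18 nonzero classes.

2 5 6 8 13 14 15 17 18 19 20 22 23 24 29 31 32 35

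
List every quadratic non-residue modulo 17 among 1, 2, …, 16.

3 5 6 7 10 11 12 14

Square k = 1,…,8 (k and 17−k give the same square):
1²=1, 2²=4, 3²=9, 4²=16, 5²≡8, 6²≡2, 7²≡15, 8²≡13 (mod 17).
The residues are {1, 2, 4, 8, 9, 13, 15, 16}; the non-residues are the remaining 8 nonzero classes.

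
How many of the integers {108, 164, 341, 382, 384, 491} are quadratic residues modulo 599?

4

(108/599) = +1 → QR.
(164/599) = +1 → QR.
(341/599) = +1 → QR.
(382/599) = -1 → non-residue.
(384/599) = +1 → QR.
(491/599) = -1 → non-residue.
Total quadratic residues among the 6: 4.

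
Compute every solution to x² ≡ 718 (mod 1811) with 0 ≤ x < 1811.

668, 1143

Since 1811 ≡ 3 (mod 4), a square root of 718 is 718^((1811+1)/4) = 718^453 mod 1811.
Repeated squaring: 718^2≡1200, 718^4≡255, 718^8≡1640, 718^16≡265, 718^32≡1407, 718^64≡226, 718^128≡368, 718^256≡1410 (mod 1811).
718^453 = 718^(256+128+64+4+1) ≡ 1143 (mod 1811).
Check: 1143² = 1306449 ≡ 718 (mod 1811). The two roots are 668 and 1143.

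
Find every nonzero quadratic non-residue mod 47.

5, 10, 11, 13, 15, 19, 20, 22, 23, 26, 29, 30, 31, 33, 35, 38, 39, 40, 41, 43, 44, 45, 46

Square k = 1,…,23 (k and 47−k give the same square):
1²=1, 2²=4, 3²=9, 4²=16, 5²=25, 6²=36, 7²≡2, 8²≡17, 9²≡34, 10²≡6, 11²≡27, 12²≡3, 13²≡28, 14²≡8, 15²≡37, 16²≡21, 17²≡7, 18²≡42, 19²≡32, 20²≡24, 21²≡18, 22²≡14, 23²≡12 (mod 47).
The residues are {1, 2, 3, 4, 6, 7, 8, 9, 12, 14, 16, 17, 18, 21, 24, 25, 27, 28, 32, 34, 36, 37, 42}; the non-residues are the remaining 23 nonzero classes.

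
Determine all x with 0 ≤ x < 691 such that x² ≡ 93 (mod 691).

Since 691 ≡ 3 (mod 4), a square root of 93 is 93^((691+1)/4) = 93^173 mod 691.
Repeated squaring: 93^2≡357, 93^4≡305, 93^8≡431, 93^16≡573, 93^32≡104, 93^64≡451, 93^128≡247 (mod 691).
93^173 = 93^(128+32+8+4+1) ≡ 28 (mod 691).
Check: 28² = 784 ≡ 93 (mod 691). The two roots are 28 and 663.

28, 663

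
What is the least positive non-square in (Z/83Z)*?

(2/83) = −1, so 2 is the smallest positive non-residue mod 83.

2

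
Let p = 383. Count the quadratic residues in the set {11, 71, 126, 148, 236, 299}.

2

(11/383) = -1 → non-residue.
(71/383) = +1 → QR.
(126/383) = +1 → QR.
(148/383) = -1 → non-residue.
(236/383) = -1 → non-residue.
(299/383) = -1 → non-residue.
Total quadratic residues among the 6: 2.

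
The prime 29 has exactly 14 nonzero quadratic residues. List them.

1 4 5 6 7 9 13 16 20 22 23 24 25 28

Square k = 1,…,14 (k and 29−k give the same square):
1²=1, 2²=4, 3²=9, 4²=16, 5²=25, 6²≡7, 7²≡20, 8²≡6, 9²≡23, 10²≡13, 11²≡5, 12²≡28, 13²≡24, 14²≡22 (mod 29).
So the quadratic residues mod 29 are {1, 4, 5, 6, 7, 9, 13, 16, 20, 22, 23, 24, 25, 28}.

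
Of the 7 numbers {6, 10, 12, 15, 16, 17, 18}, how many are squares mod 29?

2

(6/29) = +1 → QR.
(10/29) = -1 → non-residue.
(12/29) = -1 → non-residue.
(15/29) = -1 → non-residue.
(16/29) = +1 → QR.
(17/29) = -1 → non-residue.
(18/29) = -1 → non-residue.
Total quadratic residues among the 7: 2.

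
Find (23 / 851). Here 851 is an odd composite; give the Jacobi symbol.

0

Reciprocity: 23 ≡ 3 and 851 ≡ 3 (mod 4), so (23/851) = −(851/23).
Reduce top mod 23: now compute (0/23).
Top reduces to 0: gcd > 1, so the symbol is 0.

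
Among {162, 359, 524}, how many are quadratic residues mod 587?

(162/587) = -1 → non-residue.
(359/587) = +1 → QR.
(524/587) = -1 → non-residue.
Total quadratic residues among the 3: 1.

1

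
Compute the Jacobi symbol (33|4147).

0

Reciprocity: 33 ≡ 1 and 4147 ≡ 3 (mod 4), so (33/4147) = +(4147/33).
Reduce top mod 33: now compute (22/33).
Pull out 2: since 33 ≡ 1 (mod 8), (2/33) = +1.
Reciprocity: 11 ≡ 3 and 33 ≡ 1 (mod 4), so (11/33) = +(33/11).
Reduce top mod 11: now compute (0/11).
Top reduces to 0: gcd > 1, so the symbol is 0.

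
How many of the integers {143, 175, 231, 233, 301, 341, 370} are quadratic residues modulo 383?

(143/383) = +1 → QR.
(175/383) = +1 → QR.
(231/383) = -1 → non-residue.
(233/383) = -1 → non-residue.
(301/383) = +1 → QR.
(341/383) = -1 → non-residue.
(370/383) = +1 → QR.
Total quadratic residues among the 7: 4.

4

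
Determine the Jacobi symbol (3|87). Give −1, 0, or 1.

Reciprocity: 3 ≡ 3 and 87 ≡ 3 (mod 4), so (3/87) = −(87/3).
Reduce top mod 3: now compute (0/3).
Top reduces to 0: gcd > 1, so the symbol is 0.

0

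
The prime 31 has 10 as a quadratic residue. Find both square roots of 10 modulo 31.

Since 31 ≡ 3 (mod 4), a square root of 10 is 10^((31+1)/4) = 10^8 mod 31.
Repeated squaring: 10^2≡7, 10^4≡18, 10^8≡14 (mod 31).
10^8 = 10^(8) ≡ 14 (mod 31).
Check: 14² = 196 ≡ 10 (mod 31). The two roots are 14 and 17.

14, 17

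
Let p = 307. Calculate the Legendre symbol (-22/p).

1

First reduce: -22 ≡ 285 (mod 307).
Reciprocity: 285 ≡ 1 and 307 ≡ 3 (mod 4), so (285/307) = +(307/285).
Reduce top mod 285: now compute (22/285).
Pull out 2: since 285 ≡ 5 (mod 8), (2/285) = -1.
Reciprocity: 11 ≡ 3 and 285 ≡ 1 (mod 4), so (11/285) = +(285/11).
Reduce top mod 11: now compute (10/11).
Pull out 2: since 11 ≡ 3 (mod 8), (2/11) = -1.
Reciprocity: 5 ≡ 1 and 11 ≡ 3 (mod 4), so (5/11) = +(11/5).
Reduce top mod 5: now compute (1/5).
Reached (1/5) = 1. Collecting the sign flips along the way, the symbol is +1.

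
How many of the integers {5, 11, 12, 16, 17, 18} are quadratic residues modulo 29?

2

(5/29) = +1 → QR.
(11/29) = -1 → non-residue.
(12/29) = -1 → non-residue.
(16/29) = +1 → QR.
(17/29) = -1 → non-residue.
(18/29) = -1 → non-residue.
Total quadratic residues among the 6: 2.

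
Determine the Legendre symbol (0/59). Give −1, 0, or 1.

Top reduces to 0: gcd > 1, so the symbol is 0.

0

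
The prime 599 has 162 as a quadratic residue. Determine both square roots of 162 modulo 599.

296, 303

Since 599 ≡ 3 (mod 4), a square root of 162 is 162^((599+1)/4) = 162^150 mod 599.
Repeated squaring: 162^2≡487, 162^4≡564, 162^8≡27, 162^16≡130, 162^32≡128, 162^64≡211, 162^128≡195 (mod 599).
162^150 = 162^(128+16+4+2) ≡ 296 (mod 599).
Check: 296² = 87616 ≡ 162 (mod 599). The two roots are 296 and 303.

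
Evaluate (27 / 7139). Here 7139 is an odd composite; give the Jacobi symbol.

Reciprocity: 27 ≡ 3 and 7139 ≡ 3 (mod 4), so (27/7139) = −(7139/27).
Reduce top mod 27: now compute (11/27).
Reciprocity: 11 ≡ 3 and 27 ≡ 3 (mod 4), so (11/27) = −(27/11).
Reduce top mod 11: now compute (5/11).
Reciprocity: 5 ≡ 1 and 11 ≡ 3 (mod 4), so (5/11) = +(11/5).
Reduce top mod 5: now compute (1/5).
Reached (1/5) = 1. Collecting the sign flips along the way, the symbol is +1.

1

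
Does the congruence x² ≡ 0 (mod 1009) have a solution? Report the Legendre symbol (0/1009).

Top reduces to 0: gcd > 1, so the symbol is 0.

0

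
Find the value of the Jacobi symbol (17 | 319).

1

Reciprocity: 17 ≡ 1 and 319 ≡ 3 (mod 4), so (17/319) = +(319/17).
Reduce top mod 17: now compute (13/17).
Reciprocity: 13 ≡ 1 and 17 ≡ 1 (mod 4), so (13/17) = +(17/13).
Reduce top mod 13: now compute (4/13).
Pull out 2^2: since 13 ≡ 5 (mod 8), (2/13) = -1, so (2/13)^2 = +1.
Reached (1/13) = 1. Collecting the sign flips along the way, the symbol is +1.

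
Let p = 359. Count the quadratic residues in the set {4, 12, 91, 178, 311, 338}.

4

(4/359) = +1 → QR.
(12/359) = +1 → QR.
(91/359) = +1 → QR.
(178/359) = -1 → non-residue.
(311/359) = -1 → non-residue.
(338/359) = +1 → QR.
Total quadratic residues among the 6: 4.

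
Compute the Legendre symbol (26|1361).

Pull out 2: since 1361 ≡ 1 (mod 8), (2/1361) = +1.
Reciprocity: 13 ≡ 1 and 1361 ≡ 1 (mod 4), so (13/1361) = +(1361/13).
Reduce top mod 13: now compute (9/13).
Reciprocity: 9 ≡ 1 and 13 ≡ 1 (mod 4), so (9/13) = +(13/9).
Reduce top mod 9: now compute (4/9).
Pull out 2^2: since 9 ≡ 1 (mod 8), (2/9) = +1, so (2/9)^2 = +1.
Reached (1/9) = 1. Collecting the sign flips along the way, the symbol is +1.

1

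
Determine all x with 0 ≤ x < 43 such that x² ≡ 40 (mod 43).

Since 43 ≡ 3 (mod 4), a square root of 40 is 40^((43+1)/4) = 40^11 mod 43.
Repeated squaring: 40^2≡9, 40^4≡38, 40^8≡25 (mod 43).
40^11 = 40^(8+2+1) ≡ 13 (mod 43).
Check: 13² = 169 ≡ 40 (mod 43). The two roots are 13 and 30.

13, 30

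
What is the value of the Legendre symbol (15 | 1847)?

-1

Reciprocity: 15 ≡ 3 and 1847 ≡ 3 (mod 4), so (15/1847) = −(1847/15).
Reduce top mod 15: now compute (2/15).
Pull out 2: since 15 ≡ 7 (mod 8), (2/15) = +1.
Reached (1/15) = 1. Collecting the sign flips along the way, the symbol is -1.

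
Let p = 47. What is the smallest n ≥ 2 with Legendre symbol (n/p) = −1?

5

(2/47) = +1, so 2 is a residue.
(3/47) = +1, so 3 is a residue.
(4/47) = +1, so 4 is a residue.
(5/47) = −1, so 5 is the smallest positive non-residue mod 47.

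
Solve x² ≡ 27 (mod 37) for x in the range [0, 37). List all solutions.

8, 29

37 ≡ 1 (mod 4), so we find a root by search.
Trying successive values, 8² = 64 ≡ 27 (mod 37). The other root is 37 − 8 = 29.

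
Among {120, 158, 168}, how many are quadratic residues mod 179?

2

(120/179) = -1 → non-residue.
(158/179) = +1 → QR.
(168/179) = +1 → QR.
Total quadratic residues among the 3: 2.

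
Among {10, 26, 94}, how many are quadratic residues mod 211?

0

(10/211) = -1 → non-residue.
(26/211) = -1 → non-residue.
(94/211) = -1 → non-residue.
Total quadratic residues among the 3: 0.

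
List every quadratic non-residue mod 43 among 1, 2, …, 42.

2 3 5 7 8 12 18 19 20 22 26 27 28 29 30 32 33 34 37 39 42

Square k = 1,…,21 (k and 43−k give the same square):
1²=1, 2²=4, 3²=9, 4²=16, 5²=25, 6²=36, 7²≡6, 8²≡21, 9²≡38, 10²≡14, 11²≡35, 12²≡15, 13²≡40, 14²≡24, 15²≡10, 16²≡41, 17²≡31, 18²≡23, 19²≡17, 20²≡13, 21²≡11 (mod 43).
The residues are {1, 4, 6, 9, 10, 11, 13, 14, 15, 16, 17, 21, 23, 24, 25, 31, 35, 36, 38, 40, 41}; the non-residues are the remaining 21 nonzero classes.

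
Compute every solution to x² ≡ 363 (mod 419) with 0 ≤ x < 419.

Since 419 ≡ 3 (mod 4), a square root of 363 is 363^((419+1)/4) = 363^105 mod 419.
Repeated squaring: 363^2≡203, 363^4≡147, 363^8≡240, 363^16≡197, 363^32≡261, 363^64≡243 (mod 419).
363^105 = 363^(64+32+8+1) ≡ 100 (mod 419).
Check: 100² = 10000 ≡ 363 (mod 419). The two roots are 100 and 319.

100, 319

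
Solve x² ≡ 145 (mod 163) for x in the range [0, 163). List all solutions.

54, 109

Since 163 ≡ 3 (mod 4), a square root of 145 is 145^((163+1)/4) = 145^41 mod 163.
Repeated squaring: 145^2≡161, 145^4≡4, 145^8≡16, 145^16≡93, 145^32≡10 (mod 163).
145^41 = 145^(32+8+1) ≡ 54 (mod 163).
Check: 54² = 2916 ≡ 145 (mod 163). The two roots are 54 and 109.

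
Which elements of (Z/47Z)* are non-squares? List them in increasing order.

Square k = 1,…,23 (k and 47−k give the same square):
1²=1, 2²=4, 3²=9, 4²=16, 5²=25, 6²=36, 7²≡2, 8²≡17, 9²≡34, 10²≡6, 11²≡27, 12²≡3, 13²≡28, 14²≡8, 15²≡37, 16²≡21, 17²≡7, 18²≡42, 19²≡32, 20²≡24, 21²≡18, 22²≡14, 23²≡12 (mod 47).
The residues are {1, 2, 3, 4, 6, 7, 8, 9, 12, 14, 16, 17, 18, 21, 24, 25, 27, 28, 32, 34, 36, 37, 42}; the non-residues are the remaining 23 nonzero classes.

5, 10, 11, 13, 15, 19, 20, 22, 23, 26, 29, 30, 31, 33, 35, 38, 39, 40, 41, 43, 44, 45, 46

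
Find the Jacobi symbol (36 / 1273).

Pull out 2^2: since 1273 ≡ 1 (mod 8), (2/1273) = +1, so (2/1273)^2 = +1.
Reciprocity: 9 ≡ 1 and 1273 ≡ 1 (mod 4), so (9/1273) = +(1273/9).
Reduce top mod 9: now compute (4/9).
Pull out 2^2: since 9 ≡ 1 (mod 8), (2/9) = +1, so (2/9)^2 = +1.
Reached (1/9) = 1. Collecting the sign flips along the way, the symbol is +1.

1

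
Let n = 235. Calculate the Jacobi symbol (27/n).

-1

Reciprocity: 27 ≡ 3 and 235 ≡ 3 (mod 4), so (27/235) = −(235/27).
Reduce top mod 27: now compute (19/27).
Reciprocity: 19 ≡ 3 and 27 ≡ 3 (mod 4), so (19/27) = −(27/19).
Reduce top mod 19: now compute (8/19).
Pull out 2^3: since 19 ≡ 3 (mod 8), (2/19) = -1, so (2/19)^3 = -1.
Reached (1/19) = 1. Collecting the sign flips along the way, the symbol is -1.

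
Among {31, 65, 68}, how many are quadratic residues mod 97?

2

(31/97) = +1 → QR.
(65/97) = +1 → QR.
(68/97) = -1 → non-residue.
Total quadratic residues among the 3: 2.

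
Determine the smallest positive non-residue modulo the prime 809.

(2/809) = +1, so 2 is a residue.
(3/809) = −1, so 3 is the smallest positive non-residue mod 809.

3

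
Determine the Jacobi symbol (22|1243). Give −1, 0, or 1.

0

Pull out 2: since 1243 ≡ 3 (mod 8), (2/1243) = -1.
Reciprocity: 11 ≡ 3 and 1243 ≡ 3 (mod 4), so (11/1243) = −(1243/11).
Reduce top mod 11: now compute (0/11).
Top reduces to 0: gcd > 1, so the symbol is 0.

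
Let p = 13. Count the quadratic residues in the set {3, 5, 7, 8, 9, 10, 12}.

(3/13) = +1 → QR.
(5/13) = -1 → non-residue.
(7/13) = -1 → non-residue.
(8/13) = -1 → non-residue.
(9/13) = +1 → QR.
(10/13) = +1 → QR.
(12/13) = +1 → QR.
Total quadratic residues among the 7: 4.

4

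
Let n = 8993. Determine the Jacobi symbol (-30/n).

First reduce: -30 ≡ 8963 (mod 8993).
Reciprocity: 8963 ≡ 3 and 8993 ≡ 1 (mod 4), so (8963/8993) = +(8993/8963).
Reduce top mod 8963: now compute (30/8963).
Pull out 2: since 8963 ≡ 3 (mod 8), (2/8963) = -1.
Reciprocity: 15 ≡ 3 and 8963 ≡ 3 (mod 4), so (15/8963) = −(8963/15).
Reduce top mod 15: now compute (8/15).
Pull out 2^3: since 15 ≡ 7 (mod 8), (2/15) = +1, so (2/15)^3 = +1.
Reached (1/15) = 1. Collecting the sign flips along the way, the symbol is +1.

1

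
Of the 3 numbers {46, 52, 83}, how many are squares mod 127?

(46/127) = -1 → non-residue.
(52/127) = +1 → QR.
(83/127) = -1 → non-residue.
Total quadratic residues among the 3: 1.

1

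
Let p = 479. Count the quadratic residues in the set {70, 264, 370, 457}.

2

(70/479) = +1 → QR.
(264/479) = +1 → QR.
(370/479) = -1 → non-residue.
(457/479) = -1 → non-residue.
Total quadratic residues among the 4: 2.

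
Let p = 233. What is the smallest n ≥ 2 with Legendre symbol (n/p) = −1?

3

(2/233) = +1, so 2 is a residue.
(3/233) = −1, so 3 is the smallest positive non-residue mod 233.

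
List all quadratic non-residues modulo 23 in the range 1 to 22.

5 7 10 11 14 15 17 19 20 21 22

Square k = 1,…,11 (k and 23−k give the same square):
1²=1, 2²=4, 3²=9, 4²=16, 5²≡2, 6²≡13, 7²≡3, 8²≡18, 9²≡12, 10²≡8, 11²≡6 (mod 23).
The residues are {1, 2, 3, 4, 6, 8, 9, 12, 13, 16, 18}; the non-residues are the remaining 11 nonzero classes.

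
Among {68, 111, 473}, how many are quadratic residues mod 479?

0

(68/479) = -1 → non-residue.
(111/479) = -1 → non-residue.
(473/479) = -1 → non-residue.
Total quadratic residues among the 3: 0.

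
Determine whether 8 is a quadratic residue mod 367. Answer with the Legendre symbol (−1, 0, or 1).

Pull out 2^3: since 367 ≡ 7 (mod 8), (2/367) = +1, so (2/367)^3 = +1.
Reached (1/367) = 1. Collecting the sign flips along the way, the symbol is +1.

1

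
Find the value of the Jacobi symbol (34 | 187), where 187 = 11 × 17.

Pull out 2: since 187 ≡ 3 (mod 8), (2/187) = -1.
Reciprocity: 17 ≡ 1 and 187 ≡ 3 (mod 4), so (17/187) = +(187/17).
Reduce top mod 17: now compute (0/17).
Top reduces to 0: gcd > 1, so the symbol is 0.

0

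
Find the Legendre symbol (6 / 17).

Pull out 2: since 17 ≡ 1 (mod 8), (2/17) = +1.
Reciprocity: 3 ≡ 3 and 17 ≡ 1 (mod 4), so (3/17) = +(17/3).
Reduce top mod 3: now compute (2/3).
Pull out 2: since 3 ≡ 3 (mod 8), (2/3) = -1.
Reached (1/3) = 1. Collecting the sign flips along the way, the symbol is -1.

-1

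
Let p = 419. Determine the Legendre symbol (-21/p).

First reduce: -21 ≡ 398 (mod 419).
Pull out 2: since 419 ≡ 3 (mod 8), (2/419) = -1.
Reciprocity: 199 ≡ 3 and 419 ≡ 3 (mod 4), so (199/419) = −(419/199).
Reduce top mod 199: now compute (21/199).
Reciprocity: 21 ≡ 1 and 199 ≡ 3 (mod 4), so (21/199) = +(199/21).
Reduce top mod 21: now compute (10/21).
Pull out 2: since 21 ≡ 5 (mod 8), (2/21) = -1.
Reciprocity: 5 ≡ 1 and 21 ≡ 1 (mod 4), so (5/21) = +(21/5).
Reduce top mod 5: now compute (1/5).
Reached (1/5) = 1. Collecting the sign flips along the way, the symbol is -1.

-1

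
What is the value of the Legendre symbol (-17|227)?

Euler's criterion: (-17/227) ≡ 210^113 (mod 227).
210^2 ≡ 62 (mod 227)
210^4 ≡ 212 (mod 227)
210^8 ≡ 225 (mod 227)
210^16 ≡ 4 (mod 227)
210^32 ≡ 16 (mod 227)
210^64 ≡ 29 (mod 227)
210^113 = 210^(64+32+16+1) ≡ 1 (mod 227).
Result is 1, so (-17/227) = 1.

1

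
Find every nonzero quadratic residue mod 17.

Square k = 1,…,8 (k and 17−k give the same square):
1²=1, 2²=4, 3²=9, 4²=16, 5²≡8, 6²≡2, 7²≡15, 8²≡13 (mod 17).
So the quadratic residues mod 17 are {1, 2, 4, 8, 9, 13, 15, 16}.

1 2 4 8 9 13 15 16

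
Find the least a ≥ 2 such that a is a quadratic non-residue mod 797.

(2/797) = −1, so 2 is the smallest positive non-residue mod 797.

2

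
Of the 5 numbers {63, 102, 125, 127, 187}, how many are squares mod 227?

(63/227) = +1 → QR.
(102/227) = +1 → QR.
(125/227) = -1 → non-residue.
(127/227) = -1 → non-residue.
(187/227) = -1 → non-residue.
Total quadratic residues among the 5: 2.

2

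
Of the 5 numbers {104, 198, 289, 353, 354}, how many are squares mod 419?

(104/419) = -1 → non-residue.
(198/419) = +1 → QR.
(289/419) = +1 → QR.
(353/419) = -1 → non-residue.
(354/419) = -1 → non-residue.
Total quadratic residues among the 5: 2.

2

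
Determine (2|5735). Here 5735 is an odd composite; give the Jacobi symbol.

Pull out 2: since 5735 ≡ 7 (mod 8), (2/5735) = +1.
Reached (1/5735) = 1. Collecting the sign flips along the way, the symbol is +1.

1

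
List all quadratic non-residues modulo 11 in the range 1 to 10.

Square k = 1,…,5 (k and 11−k give the same square):
1²=1, 2²=4, 3²=9, 4²≡5, 5²≡3 (mod 11).
The residues are {1, 3, 4, 5, 9}; the non-residues are the remaining 5 nonzero classes.

2 6 7 8 10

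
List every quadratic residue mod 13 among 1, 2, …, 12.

Square k = 1,…,6 (k and 13−k give the same square):
1²=1, 2²=4, 3²=9, 4²≡3, 5²≡12, 6²≡10 (mod 13).
So the quadratic residues mod 13 are {1, 3, 4, 9, 10, 12}.

1,3,4,9,10,12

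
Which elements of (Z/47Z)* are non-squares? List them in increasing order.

Square k = 1,…,23 (k and 47−k give the same square):
1²=1, 2²=4, 3²=9, 4²=16, 5²=25, 6²=36, 7²≡2, 8²≡17, 9²≡34, 10²≡6, 11²≡27, 12²≡3, 13²≡28, 14²≡8, 15²≡37, 16²≡21, 17²≡7, 18²≡42, 19²≡32, 20²≡24, 21²≡18, 22²≡14, 23²≡12 (mod 47).
The residues are {1, 2, 3, 4, 6, 7, 8, 9, 12, 14, 16, 17, 18, 21, 24, 25, 27, 28, 32, 34, 36, 37, 42}; the non-residues are the remaining 23 nonzero classes.

5 10 11 13 15 19 20 22 23 26 29 30 31 33 35 38 39 40 41 43 44 45 46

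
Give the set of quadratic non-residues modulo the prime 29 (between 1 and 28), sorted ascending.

Square k = 1,…,14 (k and 29−k give the same square):
1²=1, 2²=4, 3²=9, 4²=16, 5²=25, 6²≡7, 7²≡20, 8²≡6, 9²≡23, 10²≡13, 11²≡5, 12²≡28, 13²≡24, 14²≡22 (mod 29).
The residues are {1, 4, 5, 6, 7, 9, 13, 16, 20, 22, 23, 24, 25, 28}; the non-residues are the remaining 14 nonzero classes.

2, 3, 8, 10, 11, 12, 14, 15, 17, 18, 19, 21, 26, 27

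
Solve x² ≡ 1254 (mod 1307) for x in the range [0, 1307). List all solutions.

Since 1307 ≡ 3 (mod 4), a square root of 1254 is 1254^((1307+1)/4) = 1254^327 mod 1307.
Repeated squaring: 1254^2≡195, 1254^4≡122, 1254^8≡507, 1254^16≡877, 1254^32≡613, 1254^64≡660, 1254^128≡369, 1254^256≡233 (mod 1307).
1254^327 = 1254^(256+64+4+2+1) ≡ 814 (mod 1307).
Check: 814² = 662596 ≡ 1254 (mod 1307). The two roots are 493 and 814.

493, 814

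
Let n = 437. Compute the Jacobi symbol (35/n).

1

Reciprocity: 35 ≡ 3 and 437 ≡ 1 (mod 4), so (35/437) = +(437/35).
Reduce top mod 35: now compute (17/35).
Reciprocity: 17 ≡ 1 and 35 ≡ 3 (mod 4), so (17/35) = +(35/17).
Reduce top mod 17: now compute (1/17).
Reached (1/17) = 1. Collecting the sign flips along the way, the symbol is +1.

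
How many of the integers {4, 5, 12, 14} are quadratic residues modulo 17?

(4/17) = +1 → QR.
(5/17) = -1 → non-residue.
(12/17) = -1 → non-residue.
(14/17) = -1 → non-residue.
Total quadratic residues among the 4: 1.

1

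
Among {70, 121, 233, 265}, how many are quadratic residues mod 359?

(70/359) = -1 → non-residue.
(121/359) = +1 → QR.
(233/359) = +1 → QR.
(265/359) = -1 → non-residue.
Total quadratic residues among the 4: 2.

2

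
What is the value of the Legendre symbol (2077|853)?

1

Euler's criterion: (2077/853) ≡ 371^426 (mod 853).
371^2 ≡ 308 (mod 853)
371^4 ≡ 181 (mod 853)
371^8 ≡ 347 (mod 853)
371^16 ≡ 136 (mod 853)
371^32 ≡ 583 (mod 853)
371^64 ≡ 395 (mod 853)
371^128 ≡ 779 (mod 853)
371^256 ≡ 358 (mod 853)
371^426 = 371^(256+128+32+8+2) ≡ 1 (mod 853).
Result is 1, so (2077/853) = 1.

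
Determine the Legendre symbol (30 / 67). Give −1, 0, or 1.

Euler's criterion: (30/67) ≡ 30^33 (mod 67).
30^2 ≡ 29 (mod 67)
30^4 ≡ 37 (mod 67)
30^8 ≡ 29 (mod 67)
30^16 ≡ 37 (mod 67)
30^32 ≡ 29 (mod 67)
30^33 = 30^(32+1) ≡ 66 (mod 67).
Result is 66 ≡ −1, so (30/67) = −1.

-1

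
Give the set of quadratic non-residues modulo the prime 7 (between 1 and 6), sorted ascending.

Square k = 1,…,3 (k and 7−k give the same square):
1²=1, 2²=4, 3²≡2 (mod 7).
The residues are {1, 2, 4}; the non-residues are the remaining 3 nonzero classes.

3,5,6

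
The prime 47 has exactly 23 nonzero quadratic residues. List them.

1 2 3 4 6 7 8 9 12 14 16 17 18 21 24 25 27 28 32 34 36 37 42

Square k = 1,…,23 (k and 47−k give the same square):
1²=1, 2²=4, 3²=9, 4²=16, 5²=25, 6²=36, 7²≡2, 8²≡17, 9²≡34, 10²≡6, 11²≡27, 12²≡3, 13²≡28, 14²≡8, 15²≡37, 16²≡21, 17²≡7, 18²≡42, 19²≡32, 20²≡24, 21²≡18, 22²≡14, 23²≡12 (mod 47).
So the quadratic residues mod 47 are {1, 2, 3, 4, 6, 7, 8, 9, 12, 14, 16, 17, 18, 21, 24, 25, 27, 28, 32, 34, 36, 37, 42}.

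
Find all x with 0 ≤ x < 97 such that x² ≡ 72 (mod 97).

97 ≡ 1 (mod 4), so we find a root by search.
Trying successive values, 13² = 169 ≡ 72 (mod 97). The other root is 97 − 13 = 84.

13, 84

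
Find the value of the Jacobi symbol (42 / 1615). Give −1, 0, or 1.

-1

Pull out 2: since 1615 ≡ 7 (mod 8), (2/1615) = +1.
Reciprocity: 21 ≡ 1 and 1615 ≡ 3 (mod 4), so (21/1615) = +(1615/21).
Reduce top mod 21: now compute (19/21).
Reciprocity: 19 ≡ 3 and 21 ≡ 1 (mod 4), so (19/21) = +(21/19).
Reduce top mod 19: now compute (2/19).
Pull out 2: since 19 ≡ 3 (mod 8), (2/19) = -1.
Reached (1/19) = 1. Collecting the sign flips along the way, the symbol is -1.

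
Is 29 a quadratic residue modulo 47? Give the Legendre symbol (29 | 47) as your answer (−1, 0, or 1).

Reciprocity: 29 ≡ 1 and 47 ≡ 3 (mod 4), so (29/47) = +(47/29).
Reduce top mod 29: now compute (18/29).
Pull out 2: since 29 ≡ 5 (mod 8), (2/29) = -1.
Reciprocity: 9 ≡ 1 and 29 ≡ 1 (mod 4), so (9/29) = +(29/9).
Reduce top mod 9: now compute (2/9).
Pull out 2: since 9 ≡ 1 (mod 8), (2/9) = +1.
Reached (1/9) = 1. Collecting the sign flips along the way, the symbol is -1.

-1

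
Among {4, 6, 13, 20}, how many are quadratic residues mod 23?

(4/23) = +1 → QR.
(6/23) = +1 → QR.
(13/23) = +1 → QR.
(20/23) = -1 → non-residue.
Total quadratic residues among the 4: 3.

3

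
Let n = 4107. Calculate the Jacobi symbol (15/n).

0

Reciprocity: 15 ≡ 3 and 4107 ≡ 3 (mod 4), so (15/4107) = −(4107/15).
Reduce top mod 15: now compute (12/15).
Pull out 2^2: since 15 ≡ 7 (mod 8), (2/15) = +1, so (2/15)^2 = +1.
Reciprocity: 3 ≡ 3 and 15 ≡ 3 (mod 4), so (3/15) = −(15/3).
Reduce top mod 3: now compute (0/3).
Top reduces to 0: gcd > 1, so the symbol is 0.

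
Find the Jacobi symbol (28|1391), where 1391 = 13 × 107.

Pull out 2^2: since 1391 ≡ 7 (mod 8), (2/1391) = +1, so (2/1391)^2 = +1.
Reciprocity: 7 ≡ 3 and 1391 ≡ 3 (mod 4), so (7/1391) = −(1391/7).
Reduce top mod 7: now compute (5/7).
Reciprocity: 5 ≡ 1 and 7 ≡ 3 (mod 4), so (5/7) = +(7/5).
Reduce top mod 5: now compute (2/5).
Pull out 2: since 5 ≡ 5 (mod 8), (2/5) = -1.
Reached (1/5) = 1. Collecting the sign flips along the way, the symbol is +1.

1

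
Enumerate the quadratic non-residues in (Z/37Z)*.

Square k = 1,…,18 (k and 37−k give the same square):
1²=1, 2²=4, 3²=9, 4²=16, 5²=25, 6²=36, 7²≡12, 8²≡27, 9²≡7, 10²≡26, 11²≡10, 12²≡33, 13²≡21, 14²≡11, 15²≡3, 16²≡34, 17²≡30, 18²≡28 (mod 37).
The residues are {1, 3, 4, 7, 9, 10, 11, 12, 16, 21, 25, 26, 27, 28, 30, 33, 34, 36}; the non-residues are the remaining 18 nonzero classes.

2,5,6,8,13,14,15,17,18,19,20,22,23,24,29,31,32,35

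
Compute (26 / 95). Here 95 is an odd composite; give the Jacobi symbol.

1

Pull out 2: since 95 ≡ 7 (mod 8), (2/95) = +1.
Reciprocity: 13 ≡ 1 and 95 ≡ 3 (mod 4), so (13/95) = +(95/13).
Reduce top mod 13: now compute (4/13).
Pull out 2^2: since 13 ≡ 5 (mod 8), (2/13) = -1, so (2/13)^2 = +1.
Reached (1/13) = 1. Collecting the sign flips along the way, the symbol is +1.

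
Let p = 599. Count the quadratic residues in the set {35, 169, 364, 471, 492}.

(35/599) = -1 → non-residue.
(169/599) = +1 → QR.
(364/599) = -1 → non-residue.
(471/599) = -1 → non-residue.
(492/599) = +1 → QR.
Total quadratic residues among the 5: 2.

2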